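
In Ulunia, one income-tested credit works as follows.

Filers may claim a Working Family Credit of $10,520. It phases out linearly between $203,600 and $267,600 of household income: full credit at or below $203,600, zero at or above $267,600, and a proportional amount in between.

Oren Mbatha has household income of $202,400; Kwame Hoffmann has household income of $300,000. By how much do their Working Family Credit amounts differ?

Oren ($202,400): Working Family Credit: $202,400 is at or below the $203,600 threshold, so the full $10,520 applies.
Kwame ($300,000): Working Family Credit: $300,000 is at or above $267,600, so the credit is $0.
Difference: |$10,520 − $0| = $10,520.

$10,520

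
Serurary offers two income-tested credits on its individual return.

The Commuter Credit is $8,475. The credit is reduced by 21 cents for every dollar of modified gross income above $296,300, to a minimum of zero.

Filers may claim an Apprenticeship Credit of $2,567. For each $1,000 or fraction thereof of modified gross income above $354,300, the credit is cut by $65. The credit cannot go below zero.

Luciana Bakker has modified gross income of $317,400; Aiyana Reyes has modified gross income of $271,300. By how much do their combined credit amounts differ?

Luciana ($317,400): Commuter Credit: 21% of the $21,100 excess over $296,300 is $4,431; credit = $8,475 − $4,431 = $4,044. Apprenticeship Credit: $317,400 is at or below the $354,300 threshold, so the full $2,567 applies. total $4,044 + $2,567 = $6,611
Aiyana ($271,300): Commuter Credit: $271,300 is at or below the $296,300 threshold, so the full $8,475 applies. Apprenticeship Credit: $271,300 is at or below the $354,300 threshold, so the full $2,567 applies. total $8,475 + $2,567 = $11,042
Difference: |$6,611 − $11,042| = $4,431.

$4,431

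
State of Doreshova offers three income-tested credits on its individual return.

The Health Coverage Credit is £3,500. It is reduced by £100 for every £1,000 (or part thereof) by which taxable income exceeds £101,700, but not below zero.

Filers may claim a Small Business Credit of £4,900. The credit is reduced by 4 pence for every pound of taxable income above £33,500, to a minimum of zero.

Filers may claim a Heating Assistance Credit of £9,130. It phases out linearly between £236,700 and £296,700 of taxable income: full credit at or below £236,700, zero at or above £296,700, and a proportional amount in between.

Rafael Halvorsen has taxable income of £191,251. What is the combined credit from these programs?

Health Coverage Credit: income exceeds £101,700 by £89,551 → 90 increments × £100 = £9,000 ≥ base, so the credit is £0.
Small Business Credit: 4% of the £157,751 excess over £33,500 is £6,310.04 ≥ base, so the credit is £0.
Heating Assistance Credit: £191,251 is at or below the £236,700 threshold, so the full £9,130 applies.
Total: £0 + £0 + £9,130 = £9,130.

£9,130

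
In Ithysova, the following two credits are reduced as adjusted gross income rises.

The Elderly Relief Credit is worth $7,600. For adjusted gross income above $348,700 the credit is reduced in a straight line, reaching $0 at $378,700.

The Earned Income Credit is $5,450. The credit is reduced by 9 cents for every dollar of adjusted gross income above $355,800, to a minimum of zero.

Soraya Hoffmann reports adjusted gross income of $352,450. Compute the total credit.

$12,100

Elderly Relief Credit: $352,450 is $3,750 into a $30,000 phase-out range, leaving 26,250/30,000 of the credit: $7,600 × 26,250/30,000 = $6,650.
Earned Income Credit: $352,450 is at or below the $355,800 threshold, so the full $5,450 applies.
Total: $6,650 + $5,450 = $12,100.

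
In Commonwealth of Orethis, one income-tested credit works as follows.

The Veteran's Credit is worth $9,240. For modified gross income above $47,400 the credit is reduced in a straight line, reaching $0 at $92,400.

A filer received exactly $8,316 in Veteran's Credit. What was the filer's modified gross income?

$51,900

$8,316 is 8,316/9,240 of the full $9,240, so 924/9,240 of the $45,000 range has been used: income = $47,400 + $45,000 × 924/9,240 = $51,900.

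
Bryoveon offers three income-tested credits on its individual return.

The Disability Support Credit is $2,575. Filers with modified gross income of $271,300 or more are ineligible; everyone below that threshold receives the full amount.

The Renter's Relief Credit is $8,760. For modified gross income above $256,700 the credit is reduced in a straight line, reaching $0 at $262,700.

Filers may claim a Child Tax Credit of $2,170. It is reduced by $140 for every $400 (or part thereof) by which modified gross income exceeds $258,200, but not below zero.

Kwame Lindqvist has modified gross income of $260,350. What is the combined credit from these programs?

$7,336

Disability Support Credit: $260,350 is below the $271,300 cutoff, so the full $2,575 applies.
Renter's Relief Credit: $260,350 is $3,650 into a $6,000 phase-out range, leaving 2,350/6,000 of the credit: $8,760 × 2,350/6,000 = $3,431.
Child Tax Credit: income exceeds $258,200 by $2,150, which is 6 full-or-partial $400 increments; reduction = 6 × $140 = $840, leaving $1,330.
Total: $2,575 + $3,431 + $1,330 = $7,336.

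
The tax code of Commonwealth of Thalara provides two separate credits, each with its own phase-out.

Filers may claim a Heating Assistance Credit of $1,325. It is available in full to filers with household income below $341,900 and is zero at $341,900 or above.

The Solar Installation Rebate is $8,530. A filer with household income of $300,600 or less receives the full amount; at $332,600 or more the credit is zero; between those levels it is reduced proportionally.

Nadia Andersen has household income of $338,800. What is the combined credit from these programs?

$1,325

Heating Assistance Credit: $338,800 is below the $341,900 cutoff, so the full $1,325 applies.
Solar Installation Rebate: $338,800 is at or above $332,600, so the credit is $0.
Total: $1,325 + $0 = $1,325.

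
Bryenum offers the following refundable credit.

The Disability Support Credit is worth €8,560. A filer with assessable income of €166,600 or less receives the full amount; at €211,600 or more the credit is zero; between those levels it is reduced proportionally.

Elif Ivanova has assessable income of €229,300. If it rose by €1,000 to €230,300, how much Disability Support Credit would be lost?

At €229,300 — €229,300 is at or above €211,600, so the credit is €0.
At €230,300 — €230,300 is at or above €211,600, so the credit is €0.
Lost: €0 − €0 = €0.

€0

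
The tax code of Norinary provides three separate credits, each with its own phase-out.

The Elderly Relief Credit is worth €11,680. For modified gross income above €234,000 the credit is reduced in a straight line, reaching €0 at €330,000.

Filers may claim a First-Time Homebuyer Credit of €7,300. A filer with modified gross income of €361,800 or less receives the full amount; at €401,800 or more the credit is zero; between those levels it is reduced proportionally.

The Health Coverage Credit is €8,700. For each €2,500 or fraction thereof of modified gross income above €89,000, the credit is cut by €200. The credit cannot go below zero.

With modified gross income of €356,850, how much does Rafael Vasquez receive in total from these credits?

€7,300

Elderly Relief Credit: €356,850 is at or above €330,000, so the credit is €0.
First-Time Homebuyer Credit: €356,850 is at or below the €361,800 threshold, so the full €7,300 applies.
Health Coverage Credit: income exceeds €89,000 by €267,850 → 108 increments × €200 = €21,600 ≥ base, so the credit is €0.
Total: €0 + €7,300 + €0 = €7,300.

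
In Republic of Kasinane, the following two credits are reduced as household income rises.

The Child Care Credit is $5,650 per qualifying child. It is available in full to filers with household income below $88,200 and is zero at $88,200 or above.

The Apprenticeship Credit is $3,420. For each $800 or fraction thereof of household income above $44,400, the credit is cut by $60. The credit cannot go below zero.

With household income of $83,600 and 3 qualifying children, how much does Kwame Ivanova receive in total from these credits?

$17,430

Child Care Credit: base = 3 × $5,650 = $16,950. $83,600 is below the $88,200 cutoff, so the full $16,950 applies.
Apprenticeship Credit: income exceeds $44,400 by $39,200, which is 49 full-or-partial $800 increments; reduction = 49 × $60 = $2,940, leaving $480.
Total: $16,950 + $480 = $17,430.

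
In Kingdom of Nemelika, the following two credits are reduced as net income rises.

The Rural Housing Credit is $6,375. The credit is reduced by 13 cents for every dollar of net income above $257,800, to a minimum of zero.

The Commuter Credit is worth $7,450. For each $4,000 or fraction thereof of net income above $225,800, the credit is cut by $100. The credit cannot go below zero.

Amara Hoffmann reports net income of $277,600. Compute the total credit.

$9,951

Rural Housing Credit: 13% of the $19,800 excess over $257,800 is $2,574; credit = $6,375 − $2,574 = $3,801.
Commuter Credit: income exceeds $225,800 by $51,800, which is 13 full-or-partial $4,000 increments; reduction = 13 × $100 = $1,300, leaving $6,150.
Total: $3,801 + $6,150 = $9,951.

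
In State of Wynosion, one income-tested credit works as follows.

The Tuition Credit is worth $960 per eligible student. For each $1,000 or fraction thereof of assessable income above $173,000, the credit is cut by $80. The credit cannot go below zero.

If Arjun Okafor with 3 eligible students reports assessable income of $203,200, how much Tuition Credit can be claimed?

$400

Tuition Credit: base = 3 × $960 = $2,880. income exceeds $173,000 by $30,200, which is 31 full-or-partial $1,000 increments; reduction = 31 × $80 = $2,480, leaving $400.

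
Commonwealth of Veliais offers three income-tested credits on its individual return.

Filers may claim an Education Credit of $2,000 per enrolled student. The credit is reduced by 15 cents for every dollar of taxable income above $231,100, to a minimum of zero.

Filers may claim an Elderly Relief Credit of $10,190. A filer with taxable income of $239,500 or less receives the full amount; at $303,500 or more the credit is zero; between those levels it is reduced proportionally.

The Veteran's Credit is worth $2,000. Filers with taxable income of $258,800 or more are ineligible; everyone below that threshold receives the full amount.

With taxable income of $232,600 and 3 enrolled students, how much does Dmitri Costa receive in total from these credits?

Education Credit: base = 3 × $2,000 = $6,000. 15% of the $1,500 excess over $231,100 is $225; credit = $6,000 − $225 = $5,775.
Elderly Relief Credit: $232,600 is at or below the $239,500 threshold, so the full $10,190 applies.
Veteran's Credit: $232,600 is below the $258,800 cutoff, so the full $2,000 applies.
Total: $5,775 + $10,190 + $2,000 = $17,965.

$17,965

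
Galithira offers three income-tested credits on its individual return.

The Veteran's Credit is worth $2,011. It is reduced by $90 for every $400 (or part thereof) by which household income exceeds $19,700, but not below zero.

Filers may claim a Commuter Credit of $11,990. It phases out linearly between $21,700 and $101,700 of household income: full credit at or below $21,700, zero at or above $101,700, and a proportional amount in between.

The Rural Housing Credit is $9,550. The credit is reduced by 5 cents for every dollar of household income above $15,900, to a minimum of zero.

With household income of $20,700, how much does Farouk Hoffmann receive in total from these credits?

$23,041

Veteran's Credit: income exceeds $19,700 by $1,000, which is 3 full-or-partial $400 increments; reduction = 3 × $90 = $270, leaving $1,741.
Commuter Credit: $20,700 is at or below the $21,700 threshold, so the full $11,990 applies.
Rural Housing Credit: 5% of the $4,800 excess over $15,900 is $240; credit = $9,550 − $240 = $9,310.
Total: $1,741 + $11,990 + $9,310 = $23,041.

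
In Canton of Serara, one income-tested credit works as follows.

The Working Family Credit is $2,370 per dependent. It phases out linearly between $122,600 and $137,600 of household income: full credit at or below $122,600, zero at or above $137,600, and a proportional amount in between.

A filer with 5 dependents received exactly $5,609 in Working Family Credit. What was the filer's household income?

Full credit = 5 × $2,370 = $11,850.
$5,609 is 5,609/11,850 of the full $11,850, so 6,241/11,850 of the $15,000 range has been used: income = $122,600 + $15,000 × 6,241/11,850 = $130,500.

$130,500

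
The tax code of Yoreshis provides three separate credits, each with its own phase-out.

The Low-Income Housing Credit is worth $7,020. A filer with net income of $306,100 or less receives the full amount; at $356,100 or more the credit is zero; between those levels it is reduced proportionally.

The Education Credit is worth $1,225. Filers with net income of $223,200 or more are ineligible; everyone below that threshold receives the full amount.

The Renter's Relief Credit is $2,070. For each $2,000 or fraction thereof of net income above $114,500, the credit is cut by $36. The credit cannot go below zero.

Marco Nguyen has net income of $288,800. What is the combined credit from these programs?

Low-Income Housing Credit: $288,800 is at or below the $306,100 threshold, so the full $7,020 applies.
Education Credit: $288,800 meets or exceeds the $223,200 cutoff, so the credit is $0.
Renter's Relief Credit: income exceeds $114,500 by $174,300 → 88 increments × $36 = $3,168 ≥ base, so the credit is $0.
Total: $7,020 + $0 + $0 = $7,020.

$7,020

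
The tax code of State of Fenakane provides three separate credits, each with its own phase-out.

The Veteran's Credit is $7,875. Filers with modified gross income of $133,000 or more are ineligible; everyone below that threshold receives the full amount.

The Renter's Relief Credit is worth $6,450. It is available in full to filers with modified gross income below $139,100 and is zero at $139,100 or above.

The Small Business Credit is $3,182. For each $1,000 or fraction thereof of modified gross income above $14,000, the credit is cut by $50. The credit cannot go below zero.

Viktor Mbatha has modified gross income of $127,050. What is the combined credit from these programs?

$14,325

Veteran's Credit: $127,050 is below the $133,000 cutoff, so the full $7,875 applies.
Renter's Relief Credit: $127,050 is below the $139,100 cutoff, so the full $6,450 applies.
Small Business Credit: income exceeds $14,000 by $113,050 → 114 increments × $50 = $5,700 ≥ base, so the credit is $0.
Total: $7,875 + $6,450 + $0 = $14,325.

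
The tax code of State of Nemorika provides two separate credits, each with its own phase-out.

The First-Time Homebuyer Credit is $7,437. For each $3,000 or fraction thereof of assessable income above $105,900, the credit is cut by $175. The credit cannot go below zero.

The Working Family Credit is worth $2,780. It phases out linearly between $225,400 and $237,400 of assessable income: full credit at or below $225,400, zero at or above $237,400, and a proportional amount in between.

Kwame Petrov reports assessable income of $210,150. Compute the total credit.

$4,092

First-Time Homebuyer Credit: income exceeds $105,900 by $104,250, which is 35 full-or-partial $3,000 increments; reduction = 35 × $175 = $6,125, leaving $1,312.
Working Family Credit: $210,150 is at or below the $225,400 threshold, so the full $2,780 applies.
Total: $1,312 + $2,780 = $4,092.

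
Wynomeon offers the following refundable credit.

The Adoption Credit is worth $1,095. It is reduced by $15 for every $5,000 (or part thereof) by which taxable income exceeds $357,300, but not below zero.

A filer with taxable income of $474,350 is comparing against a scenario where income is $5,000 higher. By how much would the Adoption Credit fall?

$15

At $474,350 — income exceeds $357,300 by $117,050, which is 24 full-or-partial $5,000 increments; reduction = 24 × $15 = $360, leaving $735.
At $479,350 — income exceeds $357,300 by $122,050, which is 25 full-or-partial $5,000 increments; reduction = 25 × $15 = $375, leaving $720.
Lost: $735 − $720 = $15.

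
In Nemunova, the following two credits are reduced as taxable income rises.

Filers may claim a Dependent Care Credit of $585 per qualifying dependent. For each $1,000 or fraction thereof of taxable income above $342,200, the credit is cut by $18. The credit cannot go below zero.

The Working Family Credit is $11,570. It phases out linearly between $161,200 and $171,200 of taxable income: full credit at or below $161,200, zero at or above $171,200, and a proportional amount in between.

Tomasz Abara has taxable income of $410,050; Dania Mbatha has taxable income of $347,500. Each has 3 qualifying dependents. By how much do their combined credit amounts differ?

Tomasz ($410,050): Dependent Care Credit: base = 3 × $585 = $1,755. income exceeds $342,200 by $67,850, which is 68 full-or-partial $1,000 increments; reduction = 68 × $18 = $1,224, leaving $531. Working Family Credit: $410,050 is at or above $171,200, so the credit is $0. total $531 + $0 = $531
Dania ($347,500): Dependent Care Credit: base = 3 × $585 = $1,755. income exceeds $342,200 by $5,300, which is 6 full-or-partial $1,000 increments; reduction = 6 × $18 = $108, leaving $1,647. Working Family Credit: $347,500 is at or above $171,200, so the credit is $0. total $1,647 + $0 = $1,647
Difference: |$531 − $1,647| = $1,116.

$1,116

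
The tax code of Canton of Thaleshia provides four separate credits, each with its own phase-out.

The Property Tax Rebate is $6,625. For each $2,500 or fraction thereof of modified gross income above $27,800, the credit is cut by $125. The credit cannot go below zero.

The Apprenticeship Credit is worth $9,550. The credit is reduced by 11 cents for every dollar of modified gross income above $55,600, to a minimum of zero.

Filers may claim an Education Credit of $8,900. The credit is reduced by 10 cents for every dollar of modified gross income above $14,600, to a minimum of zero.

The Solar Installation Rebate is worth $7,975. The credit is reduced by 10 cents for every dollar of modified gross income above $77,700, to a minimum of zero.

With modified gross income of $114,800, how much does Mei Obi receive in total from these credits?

$9,553

Property Tax Rebate: income exceeds $27,800 by $87,000, which is 35 full-or-partial $2,500 increments; reduction = 35 × $125 = $4,375, leaving $2,250.
Apprenticeship Credit: 11% of the $59,200 excess over $55,600 is $6,512; credit = $9,550 − $6,512 = $3,038.
Education Credit: 10% of the $100,200 excess over $14,600 is $10,020 ≥ base, so the credit is $0.
Solar Installation Rebate: 10% of the $37,100 excess over $77,700 is $3,710; credit = $7,975 − $3,710 = $4,265.
Total: $2,250 + $3,038 + $0 + $4,265 = $9,553.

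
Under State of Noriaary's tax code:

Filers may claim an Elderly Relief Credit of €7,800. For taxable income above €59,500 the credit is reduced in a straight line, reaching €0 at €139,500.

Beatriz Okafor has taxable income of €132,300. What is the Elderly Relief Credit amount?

Elderly Relief Credit: €132,300 is €72,800 into a €80,000 phase-out range, leaving 7,200/80,000 of the credit: €7,800 × 7,200/80,000 = €702.

€702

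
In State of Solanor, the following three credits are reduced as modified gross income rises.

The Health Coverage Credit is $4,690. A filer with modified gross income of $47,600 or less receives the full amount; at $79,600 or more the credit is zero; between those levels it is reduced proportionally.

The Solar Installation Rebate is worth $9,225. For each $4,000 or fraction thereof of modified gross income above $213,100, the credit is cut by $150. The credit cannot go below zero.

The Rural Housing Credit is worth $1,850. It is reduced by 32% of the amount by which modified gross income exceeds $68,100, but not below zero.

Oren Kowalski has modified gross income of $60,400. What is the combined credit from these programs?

Health Coverage Credit: $60,400 is $12,800 into a $32,000 phase-out range, leaving 19,200/32,000 of the credit: $4,690 × 19,200/32,000 = $2,814.
Solar Installation Rebate: $60,400 is at or below the $213,100 threshold, so the full $9,225 applies.
Rural Housing Credit: $60,400 is at or below the $68,100 threshold, so the full $1,850 applies.
Total: $2,814 + $9,225 + $1,850 = $13,889.

$13,889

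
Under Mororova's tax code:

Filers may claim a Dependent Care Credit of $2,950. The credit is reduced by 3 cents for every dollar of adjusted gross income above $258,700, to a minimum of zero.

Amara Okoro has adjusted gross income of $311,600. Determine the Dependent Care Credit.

$1,363

Dependent Care Credit: 3% of the $52,900 excess over $258,700 is $1,587; credit = $2,950 − $1,587 = $1,363.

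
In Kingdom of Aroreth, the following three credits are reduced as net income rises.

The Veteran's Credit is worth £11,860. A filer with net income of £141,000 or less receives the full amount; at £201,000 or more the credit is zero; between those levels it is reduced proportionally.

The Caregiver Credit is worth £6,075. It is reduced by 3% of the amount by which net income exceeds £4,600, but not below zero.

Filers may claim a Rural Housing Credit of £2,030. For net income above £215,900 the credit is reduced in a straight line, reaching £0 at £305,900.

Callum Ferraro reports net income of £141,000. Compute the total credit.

Veteran's Credit: £141,000 is at or below the £141,000 threshold, so the full £11,860 applies.
Caregiver Credit: 3% of the £136,400 excess over £4,600 is £4,092; credit = £6,075 − £4,092 = £1,983.
Rural Housing Credit: £141,000 is at or below the £215,900 threshold, so the full £2,030 applies.
Total: £11,860 + £1,983 + £2,030 = £15,873.

£15,873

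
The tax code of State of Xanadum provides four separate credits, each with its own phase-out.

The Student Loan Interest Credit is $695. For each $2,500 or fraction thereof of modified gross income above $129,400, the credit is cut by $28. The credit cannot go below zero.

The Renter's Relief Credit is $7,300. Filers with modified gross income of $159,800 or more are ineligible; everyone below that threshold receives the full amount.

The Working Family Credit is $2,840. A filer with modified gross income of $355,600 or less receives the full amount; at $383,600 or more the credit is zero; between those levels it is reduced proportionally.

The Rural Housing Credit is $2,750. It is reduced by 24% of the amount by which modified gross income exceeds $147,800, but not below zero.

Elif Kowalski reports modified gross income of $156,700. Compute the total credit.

Student Loan Interest Credit: income exceeds $129,400 by $27,300, which is 11 full-or-partial $2,500 increments; reduction = 11 × $28 = $308, leaving $387.
Renter's Relief Credit: $156,700 is below the $159,800 cutoff, so the full $7,300 applies.
Working Family Credit: $156,700 is at or below the $355,600 threshold, so the full $2,840 applies.
Rural Housing Credit: 24% of the $8,900 excess over $147,800 is $2,136; credit = $2,750 − $2,136 = $614.
Total: $387 + $7,300 + $2,840 + $614 = $11,141.

$11,141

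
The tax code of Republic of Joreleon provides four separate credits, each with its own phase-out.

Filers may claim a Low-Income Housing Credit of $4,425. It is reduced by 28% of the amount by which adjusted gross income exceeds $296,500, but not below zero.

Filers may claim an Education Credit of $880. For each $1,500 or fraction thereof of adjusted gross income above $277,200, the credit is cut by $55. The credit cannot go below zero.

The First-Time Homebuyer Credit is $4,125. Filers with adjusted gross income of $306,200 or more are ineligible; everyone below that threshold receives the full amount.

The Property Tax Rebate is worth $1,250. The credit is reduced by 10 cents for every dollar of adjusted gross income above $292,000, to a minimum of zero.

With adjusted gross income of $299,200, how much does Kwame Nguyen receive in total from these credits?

Low-Income Housing Credit: 28% of the $2,700 excess over $296,500 is $756; credit = $4,425 − $756 = $3,669.
Education Credit: income exceeds $277,200 by $22,000, which is 15 full-or-partial $1,500 increments; reduction = 15 × $55 = $825, leaving $55.
First-Time Homebuyer Credit: $299,200 is below the $306,200 cutoff, so the full $4,125 applies.
Property Tax Rebate: 10% of the $7,200 excess over $292,000 is $720; credit = $1,250 − $720 = $530.
Total: $3,669 + $55 + $4,125 + $530 = $8,379.

$8,379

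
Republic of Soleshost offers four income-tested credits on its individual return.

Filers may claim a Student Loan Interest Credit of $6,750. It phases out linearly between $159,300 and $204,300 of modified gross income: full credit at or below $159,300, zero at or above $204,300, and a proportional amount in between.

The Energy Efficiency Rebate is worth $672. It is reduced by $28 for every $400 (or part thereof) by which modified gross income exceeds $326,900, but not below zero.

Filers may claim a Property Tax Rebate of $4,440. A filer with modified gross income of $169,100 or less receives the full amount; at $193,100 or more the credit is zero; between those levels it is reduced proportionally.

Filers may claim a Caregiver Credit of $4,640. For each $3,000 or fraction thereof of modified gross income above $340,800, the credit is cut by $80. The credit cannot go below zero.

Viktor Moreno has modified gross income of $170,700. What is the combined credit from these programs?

Student Loan Interest Credit: $170,700 is $11,400 into a $45,000 phase-out range, leaving 33,600/45,000 of the credit: $6,750 × 33,600/45,000 = $5,040.
Energy Efficiency Rebate: $170,700 is at or below the $326,900 threshold, so the full $672 applies.
Property Tax Rebate: $170,700 is $1,600 into a $24,000 phase-out range, leaving 22,400/24,000 of the credit: $4,440 × 22,400/24,000 = $4,144.
Caregiver Credit: $170,700 is at or below the $340,800 threshold, so the full $4,640 applies.
Total: $5,040 + $672 + $4,144 + $4,640 = $14,496.

$14,496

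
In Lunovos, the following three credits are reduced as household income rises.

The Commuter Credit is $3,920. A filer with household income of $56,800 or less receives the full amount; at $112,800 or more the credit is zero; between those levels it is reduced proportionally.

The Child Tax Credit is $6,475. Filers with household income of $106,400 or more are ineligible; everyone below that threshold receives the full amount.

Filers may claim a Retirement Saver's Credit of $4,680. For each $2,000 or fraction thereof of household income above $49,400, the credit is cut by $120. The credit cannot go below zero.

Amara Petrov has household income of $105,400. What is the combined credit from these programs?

$8,313

Commuter Credit: $105,400 is $48,600 into a $56,000 phase-out range, leaving 7,400/56,000 of the credit: $3,920 × 7,400/56,000 = $518.
Child Tax Credit: $105,400 is below the $106,400 cutoff, so the full $6,475 applies.
Retirement Saver's Credit: income exceeds $49,400 by $56,000, which is 28 full-or-partial $2,000 increments; reduction = 28 × $120 = $3,360, leaving $1,320.
Total: $518 + $6,475 + $1,320 = $8,313.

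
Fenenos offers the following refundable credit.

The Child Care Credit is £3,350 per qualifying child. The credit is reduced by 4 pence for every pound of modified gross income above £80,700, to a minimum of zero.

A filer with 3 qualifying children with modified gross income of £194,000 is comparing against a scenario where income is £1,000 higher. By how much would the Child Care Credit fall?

At £194,000 — base = 3 × £3,350 = £10,050. 4% of the £113,300 excess over £80,700 is £4,532; credit = £10,050 − £4,532 = £5,518.
At £195,000 — base = 3 × £3,350 = £10,050. 4% of the £114,300 excess over £80,700 is £4,572; credit = £10,050 − £4,572 = £5,478.
Lost: £5,518 − £5,478 = £40.

£40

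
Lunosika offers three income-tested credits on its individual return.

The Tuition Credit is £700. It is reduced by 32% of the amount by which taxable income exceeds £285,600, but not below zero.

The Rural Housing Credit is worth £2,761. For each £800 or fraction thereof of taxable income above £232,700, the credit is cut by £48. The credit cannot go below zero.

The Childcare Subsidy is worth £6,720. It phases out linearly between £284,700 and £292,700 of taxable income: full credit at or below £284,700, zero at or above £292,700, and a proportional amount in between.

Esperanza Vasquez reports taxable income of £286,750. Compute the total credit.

£5,330

Tuition Credit: 32% of the £1,150 excess over £285,600 is £368; credit = £700 − £368 = £332.
Rural Housing Credit: income exceeds £232,700 by £54,050 → 68 increments × £48 = £3,264 ≥ base, so the credit is £0.
Childcare Subsidy: £286,750 is £2,050 into a £8,000 phase-out range, leaving 5,950/8,000 of the credit: £6,720 × 5,950/8,000 = £4,998.
Total: £332 + £0 + £4,998 = £5,330.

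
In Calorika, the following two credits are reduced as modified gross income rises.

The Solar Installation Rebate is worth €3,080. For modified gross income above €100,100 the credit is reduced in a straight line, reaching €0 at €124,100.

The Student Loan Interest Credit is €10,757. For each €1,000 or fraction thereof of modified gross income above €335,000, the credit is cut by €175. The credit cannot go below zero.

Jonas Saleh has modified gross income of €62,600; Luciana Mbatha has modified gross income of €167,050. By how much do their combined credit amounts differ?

Jonas (€62,600): Solar Installation Rebate: €62,600 is at or below the €100,100 threshold, so the full €3,080 applies. Student Loan Interest Credit: €62,600 is at or below the €335,000 threshold, so the full €10,757 applies. total €3,080 + €10,757 = €13,837
Luciana (€167,050): Solar Installation Rebate: €167,050 is at or above €124,100, so the credit is €0. Student Loan Interest Credit: €167,050 is at or below the €335,000 threshold, so the full €10,757 applies. total €0 + €10,757 = €10,757
Difference: |€13,837 − €10,757| = €3,080.

€3,080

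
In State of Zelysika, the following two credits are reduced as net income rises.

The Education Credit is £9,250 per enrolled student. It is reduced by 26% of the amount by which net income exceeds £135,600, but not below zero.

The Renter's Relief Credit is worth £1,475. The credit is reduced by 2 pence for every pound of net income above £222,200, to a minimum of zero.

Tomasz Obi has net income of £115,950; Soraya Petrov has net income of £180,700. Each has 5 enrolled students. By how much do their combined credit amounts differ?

Tomasz (£115,950): Education Credit: base = 5 × £9,250 = £46,250. £115,950 is at or below the £135,600 threshold, so the full £46,250 applies. Renter's Relief Credit: £115,950 is at or below the £222,200 threshold, so the full £1,475 applies. total £46,250 + £1,475 = £47,725
Soraya (£180,700): Education Credit: base = 5 × £9,250 = £46,250. 26% of the £45,100 excess over £135,600 is £11,726; credit = £46,250 − £11,726 = £34,524. Renter's Relief Credit: £180,700 is at or below the £222,200 threshold, so the full £1,475 applies. total £34,524 + £1,475 = £35,999
Difference: |£47,725 − £35,999| = £11,726.

£11,726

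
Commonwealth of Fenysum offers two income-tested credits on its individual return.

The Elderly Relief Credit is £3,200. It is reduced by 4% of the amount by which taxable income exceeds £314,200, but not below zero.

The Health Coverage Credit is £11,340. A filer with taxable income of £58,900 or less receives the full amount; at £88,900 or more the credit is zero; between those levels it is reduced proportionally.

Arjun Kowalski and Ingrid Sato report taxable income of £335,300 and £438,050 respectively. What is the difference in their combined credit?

Arjun (£335,300): Elderly Relief Credit: 4% of the £21,100 excess over £314,200 is £844; credit = £3,200 − £844 = £2,356. Health Coverage Credit: £335,300 is at or above £88,900, so the credit is £0. total £2,356 + £0 = £2,356
Ingrid (£438,050): Elderly Relief Credit: 4% of the £123,850 excess over £314,200 is £4,954 ≥ base, so the credit is £0. Health Coverage Credit: £438,050 is at or above £88,900, so the credit is £0. total £0 + £0 = £0
Difference: |£2,356 − £0| = £2,356.

£2,356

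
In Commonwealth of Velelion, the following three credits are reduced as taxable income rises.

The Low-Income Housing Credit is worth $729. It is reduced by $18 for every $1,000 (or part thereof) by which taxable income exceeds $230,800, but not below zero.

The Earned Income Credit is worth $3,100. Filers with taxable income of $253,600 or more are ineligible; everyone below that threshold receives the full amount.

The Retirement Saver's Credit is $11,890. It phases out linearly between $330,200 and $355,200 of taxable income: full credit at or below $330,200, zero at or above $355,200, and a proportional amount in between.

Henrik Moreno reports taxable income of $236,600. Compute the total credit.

$15,611

Low-Income Housing Credit: income exceeds $230,800 by $5,800, which is 6 full-or-partial $1,000 increments; reduction = 6 × $18 = $108, leaving $621.
Earned Income Credit: $236,600 is below the $253,600 cutoff, so the full $3,100 applies.
Retirement Saver's Credit: $236,600 is at or below the $330,200 threshold, so the full $11,890 applies.
Total: $621 + $3,100 + $11,890 = $15,611.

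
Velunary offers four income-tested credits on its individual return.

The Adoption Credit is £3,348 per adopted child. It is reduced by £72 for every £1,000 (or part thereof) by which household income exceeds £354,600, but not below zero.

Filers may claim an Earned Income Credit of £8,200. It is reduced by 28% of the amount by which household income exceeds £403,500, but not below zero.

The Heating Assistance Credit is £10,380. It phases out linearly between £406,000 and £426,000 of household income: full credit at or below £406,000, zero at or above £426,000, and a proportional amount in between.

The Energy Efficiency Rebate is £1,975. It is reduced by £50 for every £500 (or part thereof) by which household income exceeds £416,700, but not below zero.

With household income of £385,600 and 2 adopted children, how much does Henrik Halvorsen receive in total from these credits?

Adoption Credit: base = 2 × £3,348 = £6,696. income exceeds £354,600 by £31,000, which is 31 full-or-partial £1,000 increments; reduction = 31 × £72 = £2,232, leaving £4,464.
Earned Income Credit: £385,600 is at or below the £403,500 threshold, so the full £8,200 applies.
Heating Assistance Credit: £385,600 is at or below the £406,000 threshold, so the full £10,380 applies.
Energy Efficiency Rebate: £385,600 is at or below the £416,700 threshold, so the full £1,975 applies.
Total: £4,464 + £8,200 + £10,380 + £1,975 = £25,019.

£25,019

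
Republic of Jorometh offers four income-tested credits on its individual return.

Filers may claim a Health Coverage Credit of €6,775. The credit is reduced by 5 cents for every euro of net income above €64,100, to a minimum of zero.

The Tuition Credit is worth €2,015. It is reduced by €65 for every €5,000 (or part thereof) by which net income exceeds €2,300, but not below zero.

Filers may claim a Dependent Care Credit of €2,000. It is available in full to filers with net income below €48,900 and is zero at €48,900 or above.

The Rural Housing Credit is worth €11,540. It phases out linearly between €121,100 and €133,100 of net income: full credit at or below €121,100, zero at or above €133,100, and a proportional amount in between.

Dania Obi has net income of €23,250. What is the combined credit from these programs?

€22,005

Health Coverage Credit: €23,250 is at or below the €64,100 threshold, so the full €6,775 applies.
Tuition Credit: income exceeds €2,300 by €20,950, which is 5 full-or-partial €5,000 increments; reduction = 5 × €65 = €325, leaving €1,690.
Dependent Care Credit: €23,250 is below the €48,900 cutoff, so the full €2,000 applies.
Rural Housing Credit: €23,250 is at or below the €121,100 threshold, so the full €11,540 applies.
Total: €6,775 + €1,690 + €2,000 + €11,540 = €22,005.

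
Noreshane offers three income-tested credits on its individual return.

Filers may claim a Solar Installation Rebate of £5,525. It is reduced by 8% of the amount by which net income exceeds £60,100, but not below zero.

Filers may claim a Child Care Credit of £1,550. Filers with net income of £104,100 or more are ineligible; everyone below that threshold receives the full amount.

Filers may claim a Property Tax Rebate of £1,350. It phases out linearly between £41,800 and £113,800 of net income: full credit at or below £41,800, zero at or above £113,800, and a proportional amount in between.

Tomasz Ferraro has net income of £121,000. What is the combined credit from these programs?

£653

Solar Installation Rebate: 8% of the £60,900 excess over £60,100 is £4,872; credit = £5,525 − £4,872 = £653.
Child Care Credit: £121,000 meets or exceeds the £104,100 cutoff, so the credit is £0.
Property Tax Rebate: £121,000 is at or above £113,800, so the credit is £0.
Total: £653 + £0 + £0 = £653.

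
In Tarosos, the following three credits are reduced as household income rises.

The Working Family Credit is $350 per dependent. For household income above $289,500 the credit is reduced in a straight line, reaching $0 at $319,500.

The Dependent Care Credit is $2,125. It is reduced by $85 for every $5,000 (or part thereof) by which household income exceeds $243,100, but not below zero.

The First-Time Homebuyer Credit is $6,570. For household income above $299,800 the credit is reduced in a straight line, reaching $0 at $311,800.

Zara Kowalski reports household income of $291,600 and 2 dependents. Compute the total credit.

Working Family Credit: base = 2 × $350 = $700. $291,600 is $2,100 into a $30,000 phase-out range, leaving 27,900/30,000 of the credit: $700 × 27,900/30,000 = $651.
Dependent Care Credit: income exceeds $243,100 by $48,500, which is 10 full-or-partial $5,000 increments; reduction = 10 × $85 = $850, leaving $1,275.
First-Time Homebuyer Credit: $291,600 is at or below the $299,800 threshold, so the full $6,570 applies.
Total: $651 + $1,275 + $6,570 = $8,496.

$8,496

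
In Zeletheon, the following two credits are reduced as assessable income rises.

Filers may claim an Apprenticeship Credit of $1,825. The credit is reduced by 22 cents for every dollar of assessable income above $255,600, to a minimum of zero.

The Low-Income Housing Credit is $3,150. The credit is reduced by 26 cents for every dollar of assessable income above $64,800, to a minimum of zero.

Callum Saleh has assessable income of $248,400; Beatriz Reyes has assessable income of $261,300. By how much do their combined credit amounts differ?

$1,254

Callum ($248,400): Apprenticeship Credit: $248,400 is at or below the $255,600 threshold, so the full $1,825 applies. Low-Income Housing Credit: 26% of the $183,600 excess over $64,800 is $47,736 ≥ base, so the credit is $0. total $1,825 + $0 = $1,825
Beatriz ($261,300): Apprenticeship Credit: 22% of the $5,700 excess over $255,600 is $1,254; credit = $1,825 − $1,254 = $571. Low-Income Housing Credit: 26% of the $196,500 excess over $64,800 is $51,090 ≥ base, so the credit is $0. total $571 + $0 = $571
Difference: |$1,825 − $571| = $1,254.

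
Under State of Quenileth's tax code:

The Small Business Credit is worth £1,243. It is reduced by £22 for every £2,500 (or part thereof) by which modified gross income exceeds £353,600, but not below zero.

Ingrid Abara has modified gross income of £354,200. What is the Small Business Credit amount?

Small Business Credit: income exceeds £353,600 by £600, which is 1 full-or-partial £2,500 increment; reduction = 1 × £22 = £22, leaving £1,221.

£1,221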